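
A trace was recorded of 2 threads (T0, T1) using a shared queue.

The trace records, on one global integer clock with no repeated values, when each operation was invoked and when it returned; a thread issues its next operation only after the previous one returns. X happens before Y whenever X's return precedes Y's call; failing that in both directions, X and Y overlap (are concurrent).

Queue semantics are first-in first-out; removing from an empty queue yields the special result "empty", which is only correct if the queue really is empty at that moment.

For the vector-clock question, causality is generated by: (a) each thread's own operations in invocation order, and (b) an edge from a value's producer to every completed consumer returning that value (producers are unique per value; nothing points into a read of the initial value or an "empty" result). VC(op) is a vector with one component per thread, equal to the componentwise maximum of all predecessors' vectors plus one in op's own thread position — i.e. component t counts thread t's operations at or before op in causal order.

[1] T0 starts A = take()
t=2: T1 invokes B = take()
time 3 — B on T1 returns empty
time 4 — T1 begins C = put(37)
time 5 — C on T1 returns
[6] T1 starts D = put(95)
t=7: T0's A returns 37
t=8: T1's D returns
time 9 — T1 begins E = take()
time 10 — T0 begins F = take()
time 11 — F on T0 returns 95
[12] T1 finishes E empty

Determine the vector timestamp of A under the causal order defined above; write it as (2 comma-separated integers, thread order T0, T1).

no predecessors for B (invoked 2): T1 increments from zero → (0, 1)
merge at C (invoked 4): VC(B)=(0, 1), own-thread bump on T1 → (0, 2)
merge at D (invoked 6): VC(C)=(0, 2), own-thread bump on T1 → (0, 3)
merge at A (invoked 1): VC(C)=(0, 2), own-thread bump on T0 → (1, 2)
merge at E (invoked 9): VC(D)=(0, 3), own-thread bump on T1 → (0, 4)
merge at F (invoked 10): VC(A)=(1, 2), VC(D)=(0, 3), own-thread bump on T0 → (2, 3)
target: VC(A) = (1, 2)

(1, 2)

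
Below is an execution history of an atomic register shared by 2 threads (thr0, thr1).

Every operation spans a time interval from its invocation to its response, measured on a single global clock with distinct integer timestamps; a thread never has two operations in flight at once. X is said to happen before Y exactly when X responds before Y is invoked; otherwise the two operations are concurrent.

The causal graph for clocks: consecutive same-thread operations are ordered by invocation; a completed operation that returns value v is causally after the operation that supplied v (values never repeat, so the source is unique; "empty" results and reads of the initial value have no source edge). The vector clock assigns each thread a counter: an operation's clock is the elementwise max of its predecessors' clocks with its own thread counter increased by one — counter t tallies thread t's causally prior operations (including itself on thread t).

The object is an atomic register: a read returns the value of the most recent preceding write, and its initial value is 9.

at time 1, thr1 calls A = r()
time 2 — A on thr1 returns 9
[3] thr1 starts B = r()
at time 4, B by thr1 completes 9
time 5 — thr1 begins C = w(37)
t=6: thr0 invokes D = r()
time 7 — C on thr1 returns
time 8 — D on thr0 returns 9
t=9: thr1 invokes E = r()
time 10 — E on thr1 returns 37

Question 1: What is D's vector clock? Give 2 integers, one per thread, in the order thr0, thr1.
(1, 0)

A, invoked 1, has no incoming edges; only thr1's bump applies → (0, 1)
D, invoked 6, has no incoming edges; only thr0's bump applies → (1, 0)
from VC(A)=(0, 1), B (invoked 3) maxes components and bumps thr1 → (0, 2)
from VC(B)=(0, 2), C (invoked 5) maxes components and bumps thr1 → (0, 3)
from VC(C)=(0, 3), E (invoked 9) maxes components and bumps thr1 → (0, 4)
target: VC(D) = (1, 0)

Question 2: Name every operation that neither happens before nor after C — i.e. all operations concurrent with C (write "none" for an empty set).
D

C spans [5,7]; an op avoiding the whole window 5..7 is ordered, any other is concurrent
A [1,2]: before
B [3,4]: before
D [6,8]: concurrent
E [9,10]: after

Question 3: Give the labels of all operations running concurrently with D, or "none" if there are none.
C

concurrent with D ([6,8]): every op whose interval crosses 6..8
A [1,2]: before
B [3,4]: before
C [5,7]: concurrent
E [9,10]: after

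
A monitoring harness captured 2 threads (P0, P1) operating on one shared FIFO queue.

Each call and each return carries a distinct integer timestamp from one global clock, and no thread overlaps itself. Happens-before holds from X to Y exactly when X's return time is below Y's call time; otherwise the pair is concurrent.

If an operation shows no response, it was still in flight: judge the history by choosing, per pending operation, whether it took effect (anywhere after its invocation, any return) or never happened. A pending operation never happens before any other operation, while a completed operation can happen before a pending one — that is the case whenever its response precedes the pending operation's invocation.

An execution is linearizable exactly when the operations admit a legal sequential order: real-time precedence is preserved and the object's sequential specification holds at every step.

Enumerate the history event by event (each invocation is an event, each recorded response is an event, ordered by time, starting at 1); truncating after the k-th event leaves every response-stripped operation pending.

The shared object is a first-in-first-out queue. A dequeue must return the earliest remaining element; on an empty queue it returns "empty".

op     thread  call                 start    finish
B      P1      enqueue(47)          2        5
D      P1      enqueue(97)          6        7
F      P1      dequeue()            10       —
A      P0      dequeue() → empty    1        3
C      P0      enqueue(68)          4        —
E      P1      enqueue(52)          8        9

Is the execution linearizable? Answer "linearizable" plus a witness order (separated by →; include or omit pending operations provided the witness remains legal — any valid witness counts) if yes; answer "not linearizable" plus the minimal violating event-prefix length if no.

after step 1 (A dequeue() → empty): queue <>
after step 2 (B enqueue(47)): queue <47>
after step 3 (C enqueue(68) (pending, included)): queue <47,68>
after step 4 (D enqueue(97)): queue <47,68,97>
after step 5 (E enqueue(52)): queue <47,68,97,52>

linearizable — witness: A → B → C → D → E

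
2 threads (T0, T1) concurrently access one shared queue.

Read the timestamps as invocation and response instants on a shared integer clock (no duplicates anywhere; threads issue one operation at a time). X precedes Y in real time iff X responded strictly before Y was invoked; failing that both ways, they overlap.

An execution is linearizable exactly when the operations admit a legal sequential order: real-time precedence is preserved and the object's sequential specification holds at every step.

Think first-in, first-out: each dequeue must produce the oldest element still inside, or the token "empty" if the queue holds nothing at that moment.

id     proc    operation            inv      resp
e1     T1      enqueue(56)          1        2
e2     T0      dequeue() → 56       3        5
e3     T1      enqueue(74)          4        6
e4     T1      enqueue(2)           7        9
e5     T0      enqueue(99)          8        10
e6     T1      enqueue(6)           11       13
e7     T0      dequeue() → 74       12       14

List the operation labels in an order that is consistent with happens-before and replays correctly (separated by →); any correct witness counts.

after step 1 (e1 enqueue(56)): queue <56>
after step 2 (e2 dequeue() → 56): queue <>
after step 3 (e3 enqueue(74)): queue <74>
after step 4 (e4 enqueue(2)): queue <74,2>
after step 5 (e5 enqueue(99)): queue <74,2,99>
after step 6 (e6 enqueue(6)): queue <74,2,99,6>
after step 7 (e7 dequeue() → 74): queue <2,99,6>

e1 → e2 → e3 → e4 → e5 → e6 → e7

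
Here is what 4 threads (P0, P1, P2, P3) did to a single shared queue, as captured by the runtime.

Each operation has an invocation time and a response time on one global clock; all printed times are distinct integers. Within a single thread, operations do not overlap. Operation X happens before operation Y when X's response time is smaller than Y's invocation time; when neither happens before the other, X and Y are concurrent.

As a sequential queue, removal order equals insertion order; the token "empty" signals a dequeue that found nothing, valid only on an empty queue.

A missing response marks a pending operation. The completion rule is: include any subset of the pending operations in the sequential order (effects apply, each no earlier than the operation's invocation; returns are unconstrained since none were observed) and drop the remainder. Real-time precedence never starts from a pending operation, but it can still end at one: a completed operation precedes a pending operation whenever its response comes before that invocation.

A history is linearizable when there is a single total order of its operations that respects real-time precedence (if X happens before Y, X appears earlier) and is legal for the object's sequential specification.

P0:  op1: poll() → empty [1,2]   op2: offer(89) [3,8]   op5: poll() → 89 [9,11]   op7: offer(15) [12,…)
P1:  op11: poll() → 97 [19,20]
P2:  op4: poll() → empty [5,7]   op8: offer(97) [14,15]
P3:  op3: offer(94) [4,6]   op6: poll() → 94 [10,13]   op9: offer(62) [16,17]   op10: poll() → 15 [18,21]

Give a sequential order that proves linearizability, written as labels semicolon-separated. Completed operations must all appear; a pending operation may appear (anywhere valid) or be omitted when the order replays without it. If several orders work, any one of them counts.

op1; op4; op2; op3; op5; op6; op7; op8; op9; op10; op11

1. op1 poll() → empty, leaving queue <>
2. op4 poll() → empty, leaving queue <>
3. op2 offer(89), leaving queue <89>
4. op3 offer(94), leaving queue <89,94>
5. op5 poll() → 89, leaving queue <94>
6. op6 poll() → 94, leaving queue <>
7. op7 offer(15) (pending, included), leaving queue <15>
8. op8 offer(97), leaving queue <15,97>
9. op9 offer(62), leaving queue <15,97,62>
10. op10 poll() → 15, leaving queue <97,62>
11. op11 poll() → 97, leaving queue <62>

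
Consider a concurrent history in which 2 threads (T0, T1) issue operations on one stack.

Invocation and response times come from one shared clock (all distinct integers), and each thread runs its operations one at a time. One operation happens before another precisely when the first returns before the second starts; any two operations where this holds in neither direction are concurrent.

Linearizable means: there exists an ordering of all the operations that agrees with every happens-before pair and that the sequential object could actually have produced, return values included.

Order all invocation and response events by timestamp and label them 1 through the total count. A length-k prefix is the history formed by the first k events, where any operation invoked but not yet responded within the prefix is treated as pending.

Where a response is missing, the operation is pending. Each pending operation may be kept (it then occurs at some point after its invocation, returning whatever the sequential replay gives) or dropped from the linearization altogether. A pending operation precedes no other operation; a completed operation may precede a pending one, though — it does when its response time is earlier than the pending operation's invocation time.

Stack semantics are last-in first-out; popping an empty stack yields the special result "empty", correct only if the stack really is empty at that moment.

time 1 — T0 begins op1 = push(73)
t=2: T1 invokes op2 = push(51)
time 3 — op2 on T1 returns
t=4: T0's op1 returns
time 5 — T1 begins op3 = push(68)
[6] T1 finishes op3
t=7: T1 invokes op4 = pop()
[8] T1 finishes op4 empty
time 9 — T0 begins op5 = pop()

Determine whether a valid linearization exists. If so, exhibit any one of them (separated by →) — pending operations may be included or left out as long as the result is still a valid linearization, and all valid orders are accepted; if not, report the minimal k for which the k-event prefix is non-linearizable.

not linearizable — minimal violating prefix: 8 events

cut after 7 events: linearizable; cut after 8 events (op4 responds, time 8): not linearizable
all 2 real-time-respecting orders fail — 4 completed stack operations, no legal replay
for example op1, op2, op3, op4 fails at step 4: op4 pop() → empty is not legal there
for example op2, op1, op3, op4 fails at step 4: op4 pop() → empty is not legal there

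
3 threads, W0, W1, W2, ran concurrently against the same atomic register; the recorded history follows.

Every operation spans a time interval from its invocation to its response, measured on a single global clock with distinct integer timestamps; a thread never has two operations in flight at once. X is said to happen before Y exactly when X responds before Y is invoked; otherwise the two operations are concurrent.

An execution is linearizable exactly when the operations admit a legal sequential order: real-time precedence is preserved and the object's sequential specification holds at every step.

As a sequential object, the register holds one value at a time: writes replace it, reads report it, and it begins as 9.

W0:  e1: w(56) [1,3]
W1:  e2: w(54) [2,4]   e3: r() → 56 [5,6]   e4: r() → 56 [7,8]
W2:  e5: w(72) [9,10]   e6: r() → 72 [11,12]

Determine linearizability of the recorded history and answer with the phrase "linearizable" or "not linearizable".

one valid linearization: e2, e1, e3, e4, e5, e6
step 1: e2 w(54) — value 54
step 2: e1 w(56) — value 56
step 3: e3 r() → 56 — value 56
step 4: e4 r() → 56 — value 56
step 5: e5 w(72) — value 72
step 6: e6 r() → 72 — value 72

linearizable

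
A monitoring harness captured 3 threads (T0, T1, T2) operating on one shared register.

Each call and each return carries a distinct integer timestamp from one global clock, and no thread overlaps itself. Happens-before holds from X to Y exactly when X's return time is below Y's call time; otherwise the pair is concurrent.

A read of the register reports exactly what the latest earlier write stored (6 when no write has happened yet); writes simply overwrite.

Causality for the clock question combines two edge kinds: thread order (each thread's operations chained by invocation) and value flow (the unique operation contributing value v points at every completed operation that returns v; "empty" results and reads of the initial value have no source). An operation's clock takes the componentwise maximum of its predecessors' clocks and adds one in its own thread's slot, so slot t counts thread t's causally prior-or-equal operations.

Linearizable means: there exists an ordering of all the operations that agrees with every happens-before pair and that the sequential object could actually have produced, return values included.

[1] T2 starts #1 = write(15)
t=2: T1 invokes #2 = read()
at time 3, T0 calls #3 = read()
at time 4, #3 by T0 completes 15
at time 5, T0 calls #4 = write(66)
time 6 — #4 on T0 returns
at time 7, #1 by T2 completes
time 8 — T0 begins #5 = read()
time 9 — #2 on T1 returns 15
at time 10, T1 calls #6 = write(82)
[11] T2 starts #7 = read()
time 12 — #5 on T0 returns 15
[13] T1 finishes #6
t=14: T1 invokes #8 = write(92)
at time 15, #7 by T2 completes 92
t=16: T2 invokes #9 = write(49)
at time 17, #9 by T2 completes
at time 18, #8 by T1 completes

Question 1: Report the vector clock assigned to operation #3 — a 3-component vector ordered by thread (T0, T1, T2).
Answer: (1, 0, 1)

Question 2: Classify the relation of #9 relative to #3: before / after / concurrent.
Answer: after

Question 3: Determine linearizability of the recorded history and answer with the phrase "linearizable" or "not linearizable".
not linearizable

prefix check: 1..11 passes, 1..12 fails once #5's time-12 response joins
5 completed operations, 15 real-time-consistent orders — every register replay fails
including or dropping the 2 pending operations (#6, #7) in any combination fails
e.g. #1, #2, #3, #4, #5 (pending dropped): illegal at step 5, since #5 read() → 15 cannot apply there
e.g. #1, #3, #2, #4, #5 (pending dropped): illegal at step 5, since #5 read() → 15 cannot apply there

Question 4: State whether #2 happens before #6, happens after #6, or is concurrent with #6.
Answer: before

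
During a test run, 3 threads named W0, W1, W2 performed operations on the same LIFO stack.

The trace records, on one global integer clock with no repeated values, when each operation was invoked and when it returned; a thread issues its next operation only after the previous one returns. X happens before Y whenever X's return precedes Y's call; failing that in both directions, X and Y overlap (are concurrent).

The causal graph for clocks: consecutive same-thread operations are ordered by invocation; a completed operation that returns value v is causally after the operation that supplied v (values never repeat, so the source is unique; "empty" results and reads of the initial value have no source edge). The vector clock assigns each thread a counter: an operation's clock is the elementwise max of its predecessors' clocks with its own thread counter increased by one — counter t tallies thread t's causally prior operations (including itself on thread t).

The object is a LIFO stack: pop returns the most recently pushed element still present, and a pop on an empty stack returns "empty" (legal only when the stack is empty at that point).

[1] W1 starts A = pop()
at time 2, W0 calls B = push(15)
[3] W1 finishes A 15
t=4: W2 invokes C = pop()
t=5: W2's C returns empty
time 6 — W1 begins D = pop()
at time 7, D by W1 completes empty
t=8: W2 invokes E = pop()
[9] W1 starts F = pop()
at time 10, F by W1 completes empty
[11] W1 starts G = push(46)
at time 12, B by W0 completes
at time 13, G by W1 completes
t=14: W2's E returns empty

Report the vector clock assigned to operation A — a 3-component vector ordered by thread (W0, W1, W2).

(1, 1, 0)

C (invocation 4): nothing precedes it; W2's component alone gives (0, 0, 1)
B (invocation 2): nothing precedes it; W0's component alone gives (1, 0, 0)
E, invoked 8, takes VC(C)=(0, 0, 1) under max, adds 1 for W2 → (0, 0, 2)
A, invoked 1, takes VC(B)=(1, 0, 0) under max, adds 1 for W1 → (1, 1, 0)
D, invoked 6, takes VC(A)=(1, 1, 0) under max, adds 1 for W1 → (1, 2, 0)
F, invoked 9, takes VC(D)=(1, 2, 0) under max, adds 1 for W1 → (1, 3, 0)
G, invoked 11, takes VC(F)=(1, 3, 0) under max, adds 1 for W1 → (1, 4, 0)
target: VC(A) = (1, 1, 0)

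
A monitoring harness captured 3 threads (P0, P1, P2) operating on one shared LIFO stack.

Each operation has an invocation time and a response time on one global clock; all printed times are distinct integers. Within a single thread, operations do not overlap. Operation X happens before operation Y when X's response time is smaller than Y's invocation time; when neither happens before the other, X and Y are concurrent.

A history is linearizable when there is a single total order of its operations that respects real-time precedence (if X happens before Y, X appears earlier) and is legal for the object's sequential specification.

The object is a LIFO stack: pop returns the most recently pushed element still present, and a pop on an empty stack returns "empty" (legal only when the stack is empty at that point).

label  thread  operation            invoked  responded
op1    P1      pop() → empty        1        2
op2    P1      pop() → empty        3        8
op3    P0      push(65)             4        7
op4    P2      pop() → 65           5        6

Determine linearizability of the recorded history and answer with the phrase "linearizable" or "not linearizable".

witness order: op1, op2, op3, op4
after step 1 (op1 pop() → empty): stack <>
after step 2 (op2 pop() → empty): stack <>
after step 3 (op3 push(65)): stack <65>
after step 4 (op4 pop() → 65): stack <>

linearizable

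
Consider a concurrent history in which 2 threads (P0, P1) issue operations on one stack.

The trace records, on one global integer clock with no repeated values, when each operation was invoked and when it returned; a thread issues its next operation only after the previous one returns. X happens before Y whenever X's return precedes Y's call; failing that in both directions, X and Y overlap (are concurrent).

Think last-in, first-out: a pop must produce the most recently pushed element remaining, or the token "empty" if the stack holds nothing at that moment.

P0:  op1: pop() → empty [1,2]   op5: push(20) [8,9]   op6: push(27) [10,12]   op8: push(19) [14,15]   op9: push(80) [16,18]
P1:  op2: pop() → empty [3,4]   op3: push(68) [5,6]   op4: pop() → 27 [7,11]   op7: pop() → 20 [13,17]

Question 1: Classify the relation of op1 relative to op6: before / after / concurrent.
op1 spans [1,2], op6 spans [10,12]
resp(op1)=2 < inv(op6)=10

before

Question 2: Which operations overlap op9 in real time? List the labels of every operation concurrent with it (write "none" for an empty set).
op9 spans [16,18]; an op avoiding the whole window 16..18 is ordered, any other is concurrent
op1 [1,2]: before
op2 [3,4]: before
op3 [5,6]: before
op4 [7,11]: before
op5 [8,9]: before
op6 [10,12]: before
op7 [13,17]: concurrent
op8 [14,15]: before

op7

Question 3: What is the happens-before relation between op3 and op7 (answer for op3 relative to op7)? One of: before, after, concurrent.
op3 spans [5,6], op7 spans [13,17]
resp(op3)=6 < inv(op7)=13

before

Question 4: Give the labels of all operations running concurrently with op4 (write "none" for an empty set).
op4 runs from 7 to 11; window-overlapping ops are concurrent
op1 [1,2]: before
op2 [3,4]: before
op3 [5,6]: before
op5 [8,9]: concurrent
op6 [10,12]: concurrent
op7 [13,17]: after
op8 [14,15]: after
op9 [16,18]: after

op5, op6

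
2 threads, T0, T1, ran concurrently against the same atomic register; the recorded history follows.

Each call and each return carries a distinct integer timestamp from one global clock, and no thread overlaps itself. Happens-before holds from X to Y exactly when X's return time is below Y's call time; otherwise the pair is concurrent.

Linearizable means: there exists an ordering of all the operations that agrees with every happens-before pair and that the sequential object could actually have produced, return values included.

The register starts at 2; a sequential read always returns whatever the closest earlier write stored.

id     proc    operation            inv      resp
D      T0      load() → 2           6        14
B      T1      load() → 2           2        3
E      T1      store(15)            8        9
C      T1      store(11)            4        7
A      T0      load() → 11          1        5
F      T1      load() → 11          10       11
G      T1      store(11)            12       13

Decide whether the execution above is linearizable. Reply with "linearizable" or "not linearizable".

not linearizable

already the first 11 events (up to F's response at time 11) admit no linearization; the first 10 still do
the 5 completed operations admit 3 real-time orders; each fails the atomic register replay
including or dropping the 1 pending operation (D) in any combination fails
e.g. A, B, C, E, F (pending dropped): illegal at step 1, since A load() → 11 cannot apply there
e.g. B, A, C, E, F (pending dropped): illegal at step 2, since A load() → 11 cannot apply there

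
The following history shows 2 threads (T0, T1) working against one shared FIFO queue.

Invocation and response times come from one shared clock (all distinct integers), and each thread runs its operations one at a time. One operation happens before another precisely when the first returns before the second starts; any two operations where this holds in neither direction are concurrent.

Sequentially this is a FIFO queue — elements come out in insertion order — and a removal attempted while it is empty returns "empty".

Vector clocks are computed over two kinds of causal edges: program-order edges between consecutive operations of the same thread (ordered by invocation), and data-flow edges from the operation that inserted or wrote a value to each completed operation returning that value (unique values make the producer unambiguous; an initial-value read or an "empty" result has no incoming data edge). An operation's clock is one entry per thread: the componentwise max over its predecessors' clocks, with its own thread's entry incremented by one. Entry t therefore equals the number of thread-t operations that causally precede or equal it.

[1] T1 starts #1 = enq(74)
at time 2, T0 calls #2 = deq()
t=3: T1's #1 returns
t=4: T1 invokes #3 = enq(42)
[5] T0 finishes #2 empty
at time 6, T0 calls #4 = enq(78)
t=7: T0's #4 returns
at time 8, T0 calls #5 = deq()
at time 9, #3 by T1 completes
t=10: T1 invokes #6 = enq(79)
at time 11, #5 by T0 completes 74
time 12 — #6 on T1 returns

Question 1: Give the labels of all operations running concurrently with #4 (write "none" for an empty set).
#3

#4 runs from 6 to 7; window-overlapping ops are concurrent
#1 [1,3]: before
#2 [2,5]: before
#3 [4,9]: concurrent
#5 [8,11]: after
#6 [10,12]: after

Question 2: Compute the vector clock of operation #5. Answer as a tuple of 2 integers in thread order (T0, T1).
(3, 1)

root op #1, invoked 1: fresh clock plus T1's own tick → (0, 1)
root op #2, invoked 2: fresh clock plus T0's own tick → (1, 0)
#3 (invocation 4): componentwise max over VC(#1)=(0, 1), +1 at T1, giving (0, 2)
#4 (invocation 6): componentwise max over VC(#2)=(1, 0), +1 at T0, giving (2, 0)
#6 (invocation 10): componentwise max over VC(#3)=(0, 2), +1 at T1, giving (0, 3)
#5 (invocation 8): componentwise max over VC(#1)=(0, 1), VC(#4)=(2, 0), +1 at T0, giving (3, 1)
target: VC(#5) = (3, 1)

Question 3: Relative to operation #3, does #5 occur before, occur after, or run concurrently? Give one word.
concurrent

#5 spans [8,11], #3 spans [4,9]
the intervals overlap in both directions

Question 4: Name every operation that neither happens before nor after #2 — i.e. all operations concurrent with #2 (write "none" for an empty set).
#1, #3

#2 spans [2,5]; an op avoiding the whole window 2..5 is ordered, any other is concurrent
#1 [1,3]: concurrent
#3 [4,9]: concurrent
#4 [6,7]: after
#5 [8,11]: after
#6 [10,12]: after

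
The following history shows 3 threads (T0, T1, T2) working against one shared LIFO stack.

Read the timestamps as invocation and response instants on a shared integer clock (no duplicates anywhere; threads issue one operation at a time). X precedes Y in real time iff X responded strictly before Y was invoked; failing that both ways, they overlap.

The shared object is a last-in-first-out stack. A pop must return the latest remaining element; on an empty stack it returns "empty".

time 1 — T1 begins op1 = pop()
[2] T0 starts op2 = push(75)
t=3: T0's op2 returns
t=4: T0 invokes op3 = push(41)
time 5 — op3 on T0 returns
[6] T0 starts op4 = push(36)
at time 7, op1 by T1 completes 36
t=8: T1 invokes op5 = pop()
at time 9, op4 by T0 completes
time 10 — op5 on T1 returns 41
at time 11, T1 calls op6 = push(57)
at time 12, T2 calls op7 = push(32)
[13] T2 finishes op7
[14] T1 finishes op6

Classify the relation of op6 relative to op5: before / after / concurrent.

after

op6 spans [11,14], op5 spans [8,10]
resp(op5)=10 < inv(op6)=11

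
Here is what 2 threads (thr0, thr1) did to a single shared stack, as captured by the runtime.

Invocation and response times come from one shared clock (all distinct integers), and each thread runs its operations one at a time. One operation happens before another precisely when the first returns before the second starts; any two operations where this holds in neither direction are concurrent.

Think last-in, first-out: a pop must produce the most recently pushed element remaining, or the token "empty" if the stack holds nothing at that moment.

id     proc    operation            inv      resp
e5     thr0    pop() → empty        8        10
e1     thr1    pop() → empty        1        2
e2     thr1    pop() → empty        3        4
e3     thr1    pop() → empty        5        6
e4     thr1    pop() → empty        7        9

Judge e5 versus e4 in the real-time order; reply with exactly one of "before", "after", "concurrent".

concurrent

e5 spans [8,10], e4 spans [7,9]
the intervals overlap in both directions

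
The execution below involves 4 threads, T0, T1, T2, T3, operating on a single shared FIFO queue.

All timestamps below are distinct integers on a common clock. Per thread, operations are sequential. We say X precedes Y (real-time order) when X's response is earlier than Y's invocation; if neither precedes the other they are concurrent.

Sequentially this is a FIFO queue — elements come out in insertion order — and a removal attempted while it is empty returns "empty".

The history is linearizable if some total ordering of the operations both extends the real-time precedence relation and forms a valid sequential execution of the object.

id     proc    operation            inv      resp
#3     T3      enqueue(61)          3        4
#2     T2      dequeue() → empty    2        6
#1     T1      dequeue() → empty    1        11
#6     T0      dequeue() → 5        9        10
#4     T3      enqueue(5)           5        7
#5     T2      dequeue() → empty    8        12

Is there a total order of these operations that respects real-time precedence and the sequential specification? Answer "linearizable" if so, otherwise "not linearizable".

already the first 12 events (up to #5's response at time 12) admit no linearization; the first 11 still do
checked exhaustively: 36 real-time-consistent orders of 6 completed operations, zero legal FIFO queue replays
e.g. #1, #2, #3, #4, #5, #6: illegal at step 5, since #5 dequeue() → empty cannot apply there
e.g. #1, #2, #3, #4, #6, #5: illegal at step 5, since #6 dequeue() → 5 cannot apply there

not linearizable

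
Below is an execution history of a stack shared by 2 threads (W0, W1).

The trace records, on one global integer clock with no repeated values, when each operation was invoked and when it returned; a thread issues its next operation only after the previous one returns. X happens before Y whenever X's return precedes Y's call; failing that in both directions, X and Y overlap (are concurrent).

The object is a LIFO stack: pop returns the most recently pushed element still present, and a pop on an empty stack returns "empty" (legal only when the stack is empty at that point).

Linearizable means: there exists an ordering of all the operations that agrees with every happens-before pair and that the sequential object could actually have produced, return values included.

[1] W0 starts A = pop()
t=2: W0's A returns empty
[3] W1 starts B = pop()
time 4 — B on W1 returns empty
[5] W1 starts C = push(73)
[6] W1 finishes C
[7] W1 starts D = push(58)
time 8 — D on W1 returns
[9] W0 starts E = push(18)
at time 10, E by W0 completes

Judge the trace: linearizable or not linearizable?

a witness: A, B, C, D, E
step 1: A pop() → empty — stack <>
step 2: B pop() → empty — stack <>
step 3: C push(73) — stack <73>
step 4: D push(58) — stack <73,58>
step 5: E push(18) — stack <73,58,18>

linearizable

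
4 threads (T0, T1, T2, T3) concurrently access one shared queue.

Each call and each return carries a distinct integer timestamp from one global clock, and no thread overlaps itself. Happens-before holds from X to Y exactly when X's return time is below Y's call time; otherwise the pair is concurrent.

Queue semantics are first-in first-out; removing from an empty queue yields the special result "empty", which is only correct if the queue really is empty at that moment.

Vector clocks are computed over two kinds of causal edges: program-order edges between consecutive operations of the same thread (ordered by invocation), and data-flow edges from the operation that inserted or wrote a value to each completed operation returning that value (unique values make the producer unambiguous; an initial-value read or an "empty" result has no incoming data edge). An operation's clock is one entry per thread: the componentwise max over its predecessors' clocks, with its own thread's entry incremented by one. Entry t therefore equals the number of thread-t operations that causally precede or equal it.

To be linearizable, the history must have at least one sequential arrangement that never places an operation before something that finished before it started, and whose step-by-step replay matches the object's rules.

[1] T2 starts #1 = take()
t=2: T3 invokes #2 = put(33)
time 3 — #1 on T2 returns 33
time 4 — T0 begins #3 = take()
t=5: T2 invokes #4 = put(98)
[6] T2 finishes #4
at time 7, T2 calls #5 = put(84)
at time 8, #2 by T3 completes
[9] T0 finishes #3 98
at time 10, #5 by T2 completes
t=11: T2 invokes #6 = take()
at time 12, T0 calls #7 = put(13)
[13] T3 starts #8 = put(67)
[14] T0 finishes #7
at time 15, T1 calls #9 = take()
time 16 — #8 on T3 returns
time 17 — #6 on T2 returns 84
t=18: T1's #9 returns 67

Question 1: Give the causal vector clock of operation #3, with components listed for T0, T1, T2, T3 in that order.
Answer: (1, 0, 2, 1)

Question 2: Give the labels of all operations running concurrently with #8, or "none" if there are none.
Answer: #6, #7, #9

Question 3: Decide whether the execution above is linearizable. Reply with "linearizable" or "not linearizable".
linearizable

a witness: #2, #1, #4, #3, #5, #6, #8, #7, #9
after step 1 (#2 put(33)): queue <33>
after step 2 (#1 take() → 33): queue <>
after step 3 (#4 put(98)): queue <98>
after step 4 (#3 take() → 98): queue <>
after step 5 (#5 put(84)): queue <84>
after step 6 (#6 take() → 84): queue <>
after step 7 (#8 put(67)): queue <67>
after step 8 (#7 put(13)): queue <67,13>
after step 9 (#9 take() → 67): queue <13>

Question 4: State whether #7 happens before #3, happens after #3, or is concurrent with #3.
Answer: after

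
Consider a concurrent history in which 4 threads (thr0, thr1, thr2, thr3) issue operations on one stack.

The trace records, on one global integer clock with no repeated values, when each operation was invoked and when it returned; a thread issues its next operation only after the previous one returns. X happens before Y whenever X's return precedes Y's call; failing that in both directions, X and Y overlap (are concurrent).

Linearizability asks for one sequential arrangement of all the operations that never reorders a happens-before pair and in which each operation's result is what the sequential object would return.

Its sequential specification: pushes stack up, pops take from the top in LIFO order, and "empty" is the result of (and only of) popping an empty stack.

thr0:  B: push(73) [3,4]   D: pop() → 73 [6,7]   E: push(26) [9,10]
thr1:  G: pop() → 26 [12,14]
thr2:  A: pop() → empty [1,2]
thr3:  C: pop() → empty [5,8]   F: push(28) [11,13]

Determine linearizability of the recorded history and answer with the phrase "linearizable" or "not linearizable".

linearizable

one valid linearization: A, B, D, C, E, G, F
step 1: A pop() → empty — stack <>
step 2: B push(73) — stack <73>
step 3: D pop() → 73 — stack <>
step 4: C pop() → empty — stack <>
step 5: E push(26) — stack <26>
step 6: G pop() → 26 — stack <>
step 7: F push(28) — stack <28>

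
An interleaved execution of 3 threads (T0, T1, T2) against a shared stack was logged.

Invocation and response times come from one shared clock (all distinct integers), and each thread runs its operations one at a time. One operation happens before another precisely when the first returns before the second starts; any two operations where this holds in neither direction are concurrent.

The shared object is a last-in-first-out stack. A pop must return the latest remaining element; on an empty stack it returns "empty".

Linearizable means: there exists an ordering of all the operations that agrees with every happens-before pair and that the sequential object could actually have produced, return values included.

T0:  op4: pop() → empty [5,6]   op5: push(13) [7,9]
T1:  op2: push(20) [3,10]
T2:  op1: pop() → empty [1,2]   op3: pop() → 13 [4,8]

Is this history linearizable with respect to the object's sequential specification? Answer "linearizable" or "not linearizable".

one valid linearization: op1, op4, op2, op5, op3
after step 1 (op1 pop() → empty): stack <>
after step 2 (op4 pop() → empty): stack <>
after step 3 (op2 push(20)): stack <20>
after step 4 (op5 push(13)): stack <20,13>
after step 5 (op3 pop() → 13): stack <20>

linearizable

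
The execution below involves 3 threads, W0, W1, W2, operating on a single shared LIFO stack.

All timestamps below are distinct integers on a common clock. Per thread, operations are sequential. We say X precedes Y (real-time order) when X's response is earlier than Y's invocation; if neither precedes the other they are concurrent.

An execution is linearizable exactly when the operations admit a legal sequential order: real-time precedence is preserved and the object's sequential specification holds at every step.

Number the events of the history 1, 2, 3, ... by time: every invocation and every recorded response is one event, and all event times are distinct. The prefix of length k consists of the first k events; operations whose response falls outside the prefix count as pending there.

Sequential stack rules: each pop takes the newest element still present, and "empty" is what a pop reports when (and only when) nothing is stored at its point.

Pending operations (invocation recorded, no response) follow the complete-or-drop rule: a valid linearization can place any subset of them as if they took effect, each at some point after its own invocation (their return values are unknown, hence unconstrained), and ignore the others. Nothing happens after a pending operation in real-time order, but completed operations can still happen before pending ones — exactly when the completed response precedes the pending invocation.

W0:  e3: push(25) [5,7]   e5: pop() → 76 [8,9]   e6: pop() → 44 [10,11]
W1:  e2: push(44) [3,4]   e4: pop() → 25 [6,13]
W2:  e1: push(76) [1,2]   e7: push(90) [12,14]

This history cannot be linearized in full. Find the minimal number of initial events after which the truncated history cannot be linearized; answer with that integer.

events 1..8 are linearizable, e.g. via e1, e2, e3:
1. e1 push(76), leaving stack <76>
2. e2 push(44), leaving stack <76,44>
3. e3 push(25), leaving stack <76,44,25>
with event 9 included (e5 responding at time 9), all real-time-consistent orders fail
no escape via the 1 pending operation (e4): every completion choice fails
sample order e1, e2, e3, e5 (pending dropped) stalls at step 4 — e5 pop() → 76 has no legal effect

9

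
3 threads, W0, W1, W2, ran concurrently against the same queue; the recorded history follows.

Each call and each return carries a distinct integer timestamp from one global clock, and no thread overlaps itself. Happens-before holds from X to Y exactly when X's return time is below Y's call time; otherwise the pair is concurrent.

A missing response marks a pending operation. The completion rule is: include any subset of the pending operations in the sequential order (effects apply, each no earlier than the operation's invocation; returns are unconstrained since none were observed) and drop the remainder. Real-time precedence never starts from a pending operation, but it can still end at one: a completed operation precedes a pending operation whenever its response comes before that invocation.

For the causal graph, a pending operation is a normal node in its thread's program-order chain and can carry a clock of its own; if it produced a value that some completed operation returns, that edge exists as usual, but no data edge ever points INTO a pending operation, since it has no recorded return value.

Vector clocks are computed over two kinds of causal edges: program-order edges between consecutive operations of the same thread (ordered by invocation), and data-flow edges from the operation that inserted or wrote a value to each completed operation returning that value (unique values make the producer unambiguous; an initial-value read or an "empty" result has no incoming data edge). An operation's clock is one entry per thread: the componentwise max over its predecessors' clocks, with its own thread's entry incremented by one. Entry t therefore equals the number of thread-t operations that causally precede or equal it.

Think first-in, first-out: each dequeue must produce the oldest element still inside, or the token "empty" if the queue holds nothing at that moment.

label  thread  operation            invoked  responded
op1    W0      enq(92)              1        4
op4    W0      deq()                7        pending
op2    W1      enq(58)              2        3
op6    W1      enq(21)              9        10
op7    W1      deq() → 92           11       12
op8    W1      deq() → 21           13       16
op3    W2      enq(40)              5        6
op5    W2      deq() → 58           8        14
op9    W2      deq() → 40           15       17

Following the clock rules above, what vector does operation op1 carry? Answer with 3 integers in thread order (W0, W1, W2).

invoked at 5, op3 has no predecessors; its own W2 bump gives (0, 0, 1)
invoked at 2, op2 has no predecessors; its own W1 bump gives (0, 1, 0)
invoked at 1, op1 has no predecessors; its own W0 bump gives (1, 0, 0)
merge at op6 (invoked 9): VC(op2)=(0, 1, 0), own-thread bump on W1 → (0, 2, 0)
merge at op4 (invoked 7): VC(op1)=(1, 0, 0), own-thread bump on W0 → (2, 0, 0)
merge at op5 (invoked 8): VC(op2)=(0, 1, 0), VC(op3)=(0, 0, 1), own-thread bump on W2 → (0, 1, 2)
merge at op9 (invoked 15): VC(op3)=(0, 0, 1), VC(op5)=(0, 1, 2), own-thread bump on W2 → (0, 1, 3)
merge at op7 (invoked 11): VC(op1)=(1, 0, 0), VC(op6)=(0, 2, 0), own-thread bump on W1 → (1, 3, 0)
merge at op8 (invoked 13): VC(op6)=(0, 2, 0), VC(op7)=(1, 3, 0), own-thread bump on W1 → (1, 4, 0)
target: VC(op1) = (1, 0, 0)

(1, 0, 0)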